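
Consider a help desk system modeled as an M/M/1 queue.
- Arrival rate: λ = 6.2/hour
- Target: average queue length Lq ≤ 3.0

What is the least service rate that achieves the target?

For M/M/1: Lq = λ²/(μ(μ-λ))
Need Lq ≤ 3.0, i.e. μ(μ-λ) ≥ λ²/3.0
μ² - 6.2μ - 38.44/3.0 ≥ 0  →  μ² - 6.2μ - 12.813333 ≥ 0
Quadratic formula (positive root): μ = [λ + √(λ² + 4×12.813333)]/2
Discriminant: 38.44 + 4×12.813333 = 89.69333, √89.69333 = 9.47066
μ ≥ (6.2 + 9.47066)/2 = 7.8353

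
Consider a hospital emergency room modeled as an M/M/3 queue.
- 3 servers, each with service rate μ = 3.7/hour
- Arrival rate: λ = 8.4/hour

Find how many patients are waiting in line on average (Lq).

Traffic intensity: ρ = λ/(cμ) = 8.4/(3×3.7) = 0.7568
Since ρ = 0.7568 < 1, system is stable.
Offered load a = λ/μ = cρ = 8.4/3.7 = 2.2703
P₀ = [ Σₙ₌₀^2 aⁿ/n! + a^3/(3!(1-ρ)) ]⁻¹
Σ = a^0/0! + a^1/1! + a^2/2! = 1.00000 + 2.27027 + 2.57706 = 5.8473
a^3/(3!(1-ρ)) = 11.70126/(6 × 0.2432432) = 8.0175
P₀ = 1/(5.84733 + 8.01753) = 0.07212
Lq = P₀·a^3·ρ / (3!(1-ρ)²) = 0.0721248 × 11.7013 × 0.756757 / (6 × 0.0591673) = 1.7990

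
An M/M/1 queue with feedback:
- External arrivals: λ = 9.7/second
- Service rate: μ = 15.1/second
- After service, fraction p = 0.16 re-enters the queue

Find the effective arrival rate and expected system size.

Effective arrival rate: λ_eff = λ/(1-p) = 9.7/(1-0.16) = 9.7/0.84 = 11.54762
ρ = λ_eff/μ = 11.54762/15.1 = 0.764743
L = ρ/(1-ρ) = 0.764743/(1-0.764743) = 3.2507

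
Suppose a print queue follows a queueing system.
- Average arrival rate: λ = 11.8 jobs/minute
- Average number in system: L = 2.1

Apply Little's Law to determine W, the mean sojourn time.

Little's Law: L = λW, so W = L/λ
W = 2.1/11.8 = 0.1780 minutes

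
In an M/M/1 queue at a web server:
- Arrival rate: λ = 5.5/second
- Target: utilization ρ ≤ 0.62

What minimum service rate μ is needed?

ρ = λ/μ, so μ = λ/ρ
μ ≥ 5.5/0.62 = 8.8710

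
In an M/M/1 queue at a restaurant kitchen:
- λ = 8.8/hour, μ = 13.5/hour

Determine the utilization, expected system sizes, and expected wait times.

Step 1: ρ = λ/μ = 8.8/13.5 = 0.6519
Step 2: L = λ/(μ-λ) = 8.8/4.70 = 1.8723
Step 3: Lq = λ²/(μ(μ-λ)) = 77.44/(13.5×4.70) = 1.2205
Step 4: W = 1/(μ-λ) = 1/4.70 = 0.212766
Step 5: Wq = λ/(μ(μ-λ)) = 8.8/(13.5×4.70) = 0.1387
Step 6: P(0) = 1-ρ = 0.3481
Verify: L = λW = 8.8×0.212766 = 1.8723 ✔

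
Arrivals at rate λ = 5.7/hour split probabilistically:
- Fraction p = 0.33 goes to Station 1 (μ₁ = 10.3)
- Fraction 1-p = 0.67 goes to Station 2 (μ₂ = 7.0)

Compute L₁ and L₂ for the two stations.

Effective rates: λ₁ = 5.7×0.33 = 1.881, λ₂ = 5.7×0.67 = 3.819
Station 1: ρ₁ = 1.881/10.3 = 0.1826, L₁ = ρ₁/(1-ρ₁) = 0.1826/(1-0.1826) = 0.2234
Station 2: ρ₂ = 3.819/7.0 = 0.54557, L₂ = ρ₂/(1-ρ₂) = 0.54557/(1-0.54557) = 1.2006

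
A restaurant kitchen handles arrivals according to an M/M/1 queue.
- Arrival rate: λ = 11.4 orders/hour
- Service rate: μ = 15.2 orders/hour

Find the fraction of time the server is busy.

Server utilization: ρ = λ/μ
ρ = 11.4/15.2 = 0.7500
The server is busy 75.00% of the time.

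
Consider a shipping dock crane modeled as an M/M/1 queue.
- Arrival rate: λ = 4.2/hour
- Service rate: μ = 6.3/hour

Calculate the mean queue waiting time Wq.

First, compute utilization: ρ = λ/μ = 4.2/6.3 = 0.6667
For M/M/1: Wq = λ/(μ(μ-λ))
Wq = 4.2/(6.3 × (6.3-4.2))
Wq = 4.2/(6.3 × 2.10)
Wq = 0.3175 hours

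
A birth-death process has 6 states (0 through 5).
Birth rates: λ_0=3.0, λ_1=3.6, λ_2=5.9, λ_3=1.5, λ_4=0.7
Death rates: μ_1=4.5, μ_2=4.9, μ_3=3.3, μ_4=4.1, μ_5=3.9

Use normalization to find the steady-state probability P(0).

Ratios P(n)/P(0) = (λ₀···λₙ₋₁)/(μ₁···μₙ):
P(1)/P(0) = (3.0)/(4.5) = 0.666667
P(2)/P(0) = (3.0×3.6)/(4.5×4.9) = 0.489796
P(3)/P(0) = (3.0×3.6×5.9)/(4.5×4.9×3.3) = 0.875696
P(4)/P(0) = (3.0×3.6×5.9×1.5)/(4.5×4.9×3.3×4.1) = 0.320376
P(5)/P(0) = (3.0×3.6×5.9×1.5×0.7)/(4.5×4.9×3.3×4.1×3.9) = 0.0575035

Normalization: ∑ P(n) = 1
P(0) × (1.00000 + 0.666667 + 0.489796 + 0.875696 + 0.320376 + 0.0575035) = 1
P(0) × 3.4100 = 1
P(0) = 1/3.4100 = 0.2933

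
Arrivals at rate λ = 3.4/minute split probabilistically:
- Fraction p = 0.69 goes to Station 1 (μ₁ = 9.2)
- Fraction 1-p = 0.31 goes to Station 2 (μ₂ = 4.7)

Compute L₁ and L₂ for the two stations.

Effective rates: λ₁ = 3.4×0.69 = 2.346, λ₂ = 3.4×0.31 = 1.054
Station 1: ρ₁ = 2.346/9.2 = 0.2550, L₁ = ρ₁/(1-ρ₁) = 0.2550/(1-0.2550) = 0.3423
Station 2: ρ₂ = 1.054/4.7 = 0.22426, L₂ = ρ₂/(1-ρ₂) = 0.22426/(1-0.22426) = 0.2891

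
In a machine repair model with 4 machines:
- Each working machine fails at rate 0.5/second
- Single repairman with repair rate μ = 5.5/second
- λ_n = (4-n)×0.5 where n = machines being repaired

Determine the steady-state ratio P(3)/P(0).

P(3)/P(0) = ∏_{i=0}^{3-1} λ_i/μ_{i+1}
= (4-0)×0.5/5.5 × (4-1)×0.5/5.5 × (4-2)×0.5/5.5
= 0.01803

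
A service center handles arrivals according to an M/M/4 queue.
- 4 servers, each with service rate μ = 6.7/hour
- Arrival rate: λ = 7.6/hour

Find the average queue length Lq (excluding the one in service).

Traffic intensity: ρ = λ/(cμ) = 7.6/(4×6.7) = 0.2836
Since ρ = 0.2836 < 1, system is stable.
Offered load a = λ/μ = cρ = 7.6/6.7 = 1.1343
P₀ = [ Σₙ₌₀^3 aⁿ/n! + a^4/(4!(1-ρ)) ]⁻¹
Σ = a^0/0! + a^1/1! + a^2/2! + a^3/3! = 1.0000 + 1.1343 + 0.64335 + 0.24326 = 3.0209
a^4/(4!(1-ρ)) = 1.6556/(24 × 0.7164) = 0.09629
P₀ = 1/(3.0209 + 0.09629) = 0.3208
Lq = P₀·a^4·ρ / (4!(1-ρ)²) = 0.3208 × 1.6556 × 0.2836 / (24 × 0.5133) = 0.01223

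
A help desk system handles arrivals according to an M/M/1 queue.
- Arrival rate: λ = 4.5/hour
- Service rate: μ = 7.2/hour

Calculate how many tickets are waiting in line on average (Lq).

ρ = λ/μ = 4.5/7.2 = 0.6250
For M/M/1: Lq = λ²/(μ(μ-λ))
Lq = 20.25/(7.2 × 2.70)
Lq = 1.0417 tickets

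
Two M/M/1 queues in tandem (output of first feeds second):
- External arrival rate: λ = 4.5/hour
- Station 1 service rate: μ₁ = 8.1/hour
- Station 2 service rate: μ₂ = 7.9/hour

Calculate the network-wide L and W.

By Jackson's theorem, each station behaves as independent M/M/1.
Station 1: ρ₁ = 4.5/8.1 = 0.5556, L₁ = ρ₁/(1-ρ₁) = λ/(μ₁-λ) = 4.5/3.60 = 1.2500
Station 2: ρ₂ = 4.5/7.9 = 0.5696, L₂ = ρ₂/(1-ρ₂) = λ/(μ₂-λ) = 4.5/3.40 = 1.3235
Total: L = L₁ + L₂ = 1.2500 + 1.3235 = 2.5735
W = L/λ = 2.5735/4.5 = 0.5719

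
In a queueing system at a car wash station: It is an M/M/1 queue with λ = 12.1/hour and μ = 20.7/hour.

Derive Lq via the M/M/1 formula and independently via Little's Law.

Method 1 (direct): Lq = λ²/(μ(μ-λ)) = 146.41/(20.7 × 8.60) = 0.8224

Method 2 (Little's Law):
W = 1/(μ-λ) = 1/8.60 = 0.11628
Wq = W - 1/μ = 0.11628 - 0.048309 = 0.06797
Lq = λWq = 12.1 × 0.06797 = 0.8224 ✔ (matches Method 1)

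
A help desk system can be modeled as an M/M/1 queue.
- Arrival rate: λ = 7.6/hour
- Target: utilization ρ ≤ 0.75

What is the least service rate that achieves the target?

ρ = λ/μ, so μ = λ/ρ
μ ≥ 7.6/0.75 = 10.1333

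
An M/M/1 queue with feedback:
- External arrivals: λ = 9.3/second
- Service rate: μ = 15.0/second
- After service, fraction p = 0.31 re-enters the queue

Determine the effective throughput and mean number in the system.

Effective arrival rate: λ_eff = λ/(1-p) = 9.3/(1-0.31) = 9.3/0.69 = 13.4783
ρ = λ_eff/μ = 13.4783/15.0 = 0.89855
L = ρ/(1-ρ) = 0.89855/(1-0.89855) = 8.8571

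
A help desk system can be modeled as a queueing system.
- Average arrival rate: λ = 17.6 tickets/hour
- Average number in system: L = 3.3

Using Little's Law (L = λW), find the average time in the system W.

Little's Law: L = λW, so W = L/λ
W = 3.3/17.6 = 0.1875 hours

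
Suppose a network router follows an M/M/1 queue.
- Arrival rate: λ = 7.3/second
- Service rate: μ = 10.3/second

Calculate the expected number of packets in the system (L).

ρ = λ/μ = 7.3/10.3 = 0.7087
For M/M/1: L = λ/(μ-λ)
L = 7.3/(10.3-7.3) = 7.3/3.00
L = 2.4333 packets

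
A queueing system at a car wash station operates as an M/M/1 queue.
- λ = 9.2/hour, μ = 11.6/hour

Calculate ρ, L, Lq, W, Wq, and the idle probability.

Step 1: ρ = λ/μ = 9.2/11.6 = 0.7931
Step 2: L = λ/(μ-λ) = 9.2/2.40 = 3.8333
Step 3: Lq = λ²/(μ(μ-λ)) = 84.64/(11.6×2.40) = 3.0402
Step 4: W = 1/(μ-λ) = 1/2.40 = 0.416667
Step 5: Wq = λ/(μ(μ-λ)) = 9.2/(11.6×2.40) = 0.3305
Step 6: P(0) = 1-ρ = 0.2069
Verify: L = λW = 9.2×0.416667 = 3.8333 ✔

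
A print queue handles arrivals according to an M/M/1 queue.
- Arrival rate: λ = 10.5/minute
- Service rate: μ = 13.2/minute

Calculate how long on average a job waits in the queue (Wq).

First, compute utilization: ρ = λ/μ = 10.5/13.2 = 0.7955
For M/M/1: Wq = λ/(μ(μ-λ))
Wq = 10.5/(13.2 × (13.2-10.5))
Wq = 10.5/(13.2 × 2.70)
Wq = 0.2946 minutes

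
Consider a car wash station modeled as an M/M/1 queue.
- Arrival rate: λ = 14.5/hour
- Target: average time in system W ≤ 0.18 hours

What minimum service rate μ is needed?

For M/M/1: W = 1/(μ-λ)
Need W ≤ 0.18, so 1/(μ-λ) ≤ 0.18
μ - λ ≥ 1/0.18 = 5.5556
μ ≥ 14.5 + 5.5556 = 20.0556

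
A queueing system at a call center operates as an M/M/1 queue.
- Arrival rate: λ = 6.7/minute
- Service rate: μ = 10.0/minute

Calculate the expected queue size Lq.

ρ = λ/μ = 6.7/10.0 = 0.6700
For M/M/1: Lq = λ²/(μ(μ-λ))
Lq = 44.89/(10.0 × 3.30)
Lq = 1.3603 calls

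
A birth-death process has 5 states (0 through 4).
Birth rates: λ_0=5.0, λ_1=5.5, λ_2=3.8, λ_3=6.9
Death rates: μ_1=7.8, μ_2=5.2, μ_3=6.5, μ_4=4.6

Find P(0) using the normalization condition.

Ratios P(n)/P(0) = (λ₀···λₙ₋₁)/(μ₁···μₙ):
P(1)/P(0) = (5.0)/(7.8) = 0.6410
P(2)/P(0) = (5.0×5.5)/(7.8×5.2) = 0.6780
P(3)/P(0) = (5.0×5.5×3.8)/(7.8×5.2×6.5) = 0.3964
P(4)/P(0) = (5.0×5.5×3.8×6.9)/(7.8×5.2×6.5×4.6) = 0.5946

Normalization: ∑ P(n) = 1
P(0) × (1.0000 + 0.6410 + 0.6780 + 0.3964 + 0.5946) = 1
P(0) × 3.3100 = 1
P(0) = 1/3.3100 = 0.3021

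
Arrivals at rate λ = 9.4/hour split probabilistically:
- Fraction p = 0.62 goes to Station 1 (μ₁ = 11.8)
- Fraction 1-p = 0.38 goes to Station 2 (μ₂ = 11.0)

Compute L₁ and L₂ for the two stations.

Effective rates: λ₁ = 9.4×0.62 = 5.828, λ₂ = 9.4×0.38 = 3.572
Station 1: ρ₁ = 5.828/11.8 = 0.4939, L₁ = ρ₁/(1-ρ₁) = 0.4939/(1-0.4939) = 0.9759
Station 2: ρ₂ = 3.572/11.0 = 0.32473, L₂ = ρ₂/(1-ρ₂) = 0.32473/(1-0.32473) = 0.4809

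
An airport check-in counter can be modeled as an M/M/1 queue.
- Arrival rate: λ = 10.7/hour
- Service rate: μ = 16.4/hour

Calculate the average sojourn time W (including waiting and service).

First, compute utilization: ρ = λ/μ = 10.7/16.4 = 0.6524
For M/M/1: W = 1/(μ-λ)
W = 1/(16.4-10.7) = 1/5.70
W = 0.1754 hours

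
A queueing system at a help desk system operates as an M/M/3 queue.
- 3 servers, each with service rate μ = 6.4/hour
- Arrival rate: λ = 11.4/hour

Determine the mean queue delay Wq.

Traffic intensity: ρ = λ/(cμ) = 11.4/(3×6.4) = 0.5937
Since ρ = 0.5937 < 1, system is stable.
Offered load a = λ/μ = cρ = 11.4/6.4 = 1.7812
P₀ = [ Σₙ₌₀^2 aⁿ/n! + a^3/(3!(1-ρ)) ]⁻¹
Σ = a^0/0! + a^1/1! + a^2/2! = 1.00000 + 1.78125 + 1.58643 = 4.3677
a^3/(3!(1-ρ)) = 5.6516/(6 × 0.40625) = 2.3186
P₀ = 1/(4.3677 + 2.3186) = 0.1496
Lq = P₀·a^3·ρ / (3!(1-ρ)²) = 0.14956 × 5.6516 × 0.59375 / (6 × 0.16504) = 0.5068
Wq = Lq/λ = 0.5068/11.4 = 0.04446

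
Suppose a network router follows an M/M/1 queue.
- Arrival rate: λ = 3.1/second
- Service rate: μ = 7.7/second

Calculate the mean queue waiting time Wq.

First, compute utilization: ρ = λ/μ = 3.1/7.7 = 0.4026
For M/M/1: Wq = λ/(μ(μ-λ))
Wq = 3.1/(7.7 × (7.7-3.1))
Wq = 3.1/(7.7 × 4.60)
Wq = 0.08752 seconds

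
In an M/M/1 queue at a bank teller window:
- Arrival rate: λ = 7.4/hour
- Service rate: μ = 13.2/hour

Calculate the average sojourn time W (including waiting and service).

First, compute utilization: ρ = λ/μ = 7.4/13.2 = 0.5606
For M/M/1: W = 1/(μ-λ)
W = 1/(13.2-7.4) = 1/5.80
W = 0.1724 hours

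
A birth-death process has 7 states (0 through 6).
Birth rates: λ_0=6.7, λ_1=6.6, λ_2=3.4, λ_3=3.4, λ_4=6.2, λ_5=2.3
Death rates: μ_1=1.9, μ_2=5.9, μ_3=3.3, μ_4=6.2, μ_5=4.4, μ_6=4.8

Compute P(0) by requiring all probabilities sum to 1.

Ratios P(n)/P(0) = (λ₀···λₙ₋₁)/(μ₁···μₙ):
P(1)/P(0) = (6.7)/(1.9) = 3.52632
P(2)/P(0) = (6.7×6.6)/(1.9×5.9) = 3.94469
P(3)/P(0) = (6.7×6.6×3.4)/(1.9×5.9×3.3) = 4.06423
P(4)/P(0) = (6.7×6.6×3.4×3.4)/(1.9×5.9×3.3×6.2) = 2.22877
P(5)/P(0) = (6.7×6.6×3.4×3.4×6.2)/(1.9×5.9×3.3×6.2×4.4) = 3.14054
P(6)/P(0) = (6.7×6.6×3.4×3.4×6.2×2.3)/(1.9×5.9×3.3×6.2×4.4×4.8) = 1.50484

Normalization: ∑ P(n) = 1
P(0) × (1.00000 + 3.52632 + 3.94469 + 4.06423 + 2.22877 + 3.14054 + 1.50484) = 1
P(0) × 19.4094 = 1
P(0) = 1/19.4094 = 0.05152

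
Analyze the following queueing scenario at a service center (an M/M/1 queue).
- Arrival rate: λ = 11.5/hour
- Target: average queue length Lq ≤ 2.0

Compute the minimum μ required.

For M/M/1: Lq = λ²/(μ(μ-λ))
Need Lq ≤ 2.0, i.e. μ(μ-λ) ≥ λ²/2.0
μ² - 11.5μ - 132.25/2.0 ≥ 0  →  μ² - 11.5μ - 66.1250 ≥ 0
Quadratic formula (positive root): μ = [λ + √(λ² + 4×66.1250)]/2
Discriminant: 132.25 + 4×66.1250 = 396.7500, √396.7500 = 19.9186
μ ≥ (11.5 + 19.9186)/2 = 15.7093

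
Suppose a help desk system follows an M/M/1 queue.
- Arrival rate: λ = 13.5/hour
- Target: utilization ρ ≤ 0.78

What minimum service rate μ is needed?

ρ = λ/μ, so μ = λ/ρ
μ ≥ 13.5/0.78 = 17.3077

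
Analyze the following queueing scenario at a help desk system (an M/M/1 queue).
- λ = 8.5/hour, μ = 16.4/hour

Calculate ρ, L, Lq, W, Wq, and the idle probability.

Step 1: ρ = λ/μ = 8.5/16.4 = 0.5183
Step 2: L = λ/(μ-λ) = 8.5/7.90 = 1.0759
Step 3: Lq = λ²/(μ(μ-λ)) = 72.25/(16.4×7.90) = 0.5577
Step 4: W = 1/(μ-λ) = 1/7.90 = 0.12658
Step 5: Wq = λ/(μ(μ-λ)) = 8.5/(16.4×7.90) = 0.06561
Step 6: P(0) = 1-ρ = 0.4817
Verify: L = λW = 8.5×0.12658 = 1.0759 ✔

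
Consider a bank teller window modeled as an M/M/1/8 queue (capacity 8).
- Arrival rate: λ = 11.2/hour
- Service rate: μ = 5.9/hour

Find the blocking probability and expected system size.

ρ = λ/μ = 11.2/5.9 = 1.8983
P₀ = (1-ρ)/(1-ρ^(K+1)) = (1-1.8983)/(1-1.8983^9) = -0.8983/-319.0985 = 0.002815
P_K = P₀×ρ^K = 0.002815 × 1.8983^8 = 0.002815 × 168.6238 = 0.4747
Blocking probability P_8 = 0.4747 (47.47%)
L = ρ[1 - (K+1)ρ^K + Kρ^(K+1)] / [(1-ρ)(1-ρ^(K+1))]
L = 1.8983 × (1 - 9×168.6238 + 8×320.0985) / ((1 - 1.8983) × (1 - 320.0985)) = 6.9150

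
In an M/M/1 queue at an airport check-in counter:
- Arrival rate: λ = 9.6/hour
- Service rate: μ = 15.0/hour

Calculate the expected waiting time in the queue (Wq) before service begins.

First, compute utilization: ρ = λ/μ = 9.6/15.0 = 0.6400
For M/M/1: Wq = λ/(μ(μ-λ))
Wq = 9.6/(15.0 × (15.0-9.6))
Wq = 9.6/(15.0 × 5.40)
Wq = 0.1185 hours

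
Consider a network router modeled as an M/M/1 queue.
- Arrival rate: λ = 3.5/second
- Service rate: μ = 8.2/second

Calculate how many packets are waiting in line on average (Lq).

ρ = λ/μ = 3.5/8.2 = 0.4268
For M/M/1: Lq = λ²/(μ(μ-λ))
Lq = 12.25/(8.2 × 4.70)
Lq = 0.3179 packets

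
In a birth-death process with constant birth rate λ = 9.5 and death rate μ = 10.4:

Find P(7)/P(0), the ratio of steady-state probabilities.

For constant rates: P(n)/P(0) = (λ/μ)^n
P(7)/P(0) = (9.5/10.4)^7 = 0.91346^7 = 0.5307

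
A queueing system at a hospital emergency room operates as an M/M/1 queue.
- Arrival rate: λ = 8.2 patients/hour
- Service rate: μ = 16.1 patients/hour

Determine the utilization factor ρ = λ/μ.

Server utilization: ρ = λ/μ
ρ = 8.2/16.1 = 0.5093
The server is busy 50.93% of the time.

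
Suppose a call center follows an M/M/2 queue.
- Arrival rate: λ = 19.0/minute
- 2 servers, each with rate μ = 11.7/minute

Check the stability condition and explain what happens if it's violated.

Stability requires ρ = λ/(cμ) < 1
ρ = 19.0/(2 × 11.7) = 19.0/23.40 = 0.8120
Since 0.8120 < 1, the system is STABLE.
The servers are busy 81.20% of the time.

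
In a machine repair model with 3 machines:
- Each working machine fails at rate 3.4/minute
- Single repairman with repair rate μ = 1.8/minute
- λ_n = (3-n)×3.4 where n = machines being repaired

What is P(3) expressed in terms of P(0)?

P(3)/P(0) = ∏_{i=0}^{3-1} λ_i/μ_{i+1}
= (3-0)×3.4/1.8 × (3-1)×3.4/1.8 × (3-2)×3.4/1.8
= 40.4362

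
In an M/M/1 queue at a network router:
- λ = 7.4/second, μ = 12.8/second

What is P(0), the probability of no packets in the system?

ρ = λ/μ = 7.4/12.8 = 0.5781
P(0) = 1 - ρ = 1 - 0.5781 = 0.4219
The server is idle 42.19% of the time.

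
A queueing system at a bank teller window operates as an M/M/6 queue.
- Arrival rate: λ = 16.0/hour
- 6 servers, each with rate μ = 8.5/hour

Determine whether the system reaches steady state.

Stability requires ρ = λ/(cμ) < 1
ρ = 16.0/(6 × 8.5) = 16.0/51.00 = 0.3137
Since 0.3137 < 1, the system is STABLE.
The servers are busy 31.37% of the time.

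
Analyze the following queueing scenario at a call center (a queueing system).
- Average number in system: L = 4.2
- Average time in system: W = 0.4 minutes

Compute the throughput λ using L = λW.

Little's Law: L = λW, so λ = L/W
λ = 4.2/0.4 = 10.5000 calls/minute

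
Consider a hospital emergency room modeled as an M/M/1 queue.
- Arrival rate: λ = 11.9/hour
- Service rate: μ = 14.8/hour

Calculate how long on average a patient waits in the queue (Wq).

First, compute utilization: ρ = λ/μ = 11.9/14.8 = 0.8041
For M/M/1: Wq = λ/(μ(μ-λ))
Wq = 11.9/(14.8 × (14.8-11.9))
Wq = 11.9/(14.8 × 2.90)
Wq = 0.2773 hours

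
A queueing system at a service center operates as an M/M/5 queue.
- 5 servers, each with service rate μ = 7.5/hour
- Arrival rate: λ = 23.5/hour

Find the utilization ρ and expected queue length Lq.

Traffic intensity: ρ = λ/(cμ) = 23.5/(5×7.5) = 0.6267
Since ρ = 0.6267 < 1, system is stable.
Offered load a = λ/μ = cρ = 23.5/7.5 = 3.1333
P₀ = [ Σₙ₌₀^4 aⁿ/n! + a^5/(5!(1-ρ)) ]⁻¹
Σ = a^0/0! + a^1/1! + a^2/2! + a^3/3! + a^4/4! = 1.0000 + 3.1333 + 4.9089 + 5.1271 + 4.0162 = 18.1855
a^5/(5!(1-ρ)) = 302.0181/(120 × 0.37333) = 6.7415
P₀ = 1/(18.1855 + 6.7415) = 0.04012
Lq = P₀·a^5·ρ / (5!(1-ρ)²) = 0.04012 × 302.0181 × 0.6267 / (120 × 0.1394) = 0.4540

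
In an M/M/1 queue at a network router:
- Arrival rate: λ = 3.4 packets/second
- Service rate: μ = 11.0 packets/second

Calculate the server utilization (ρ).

Server utilization: ρ = λ/μ
ρ = 3.4/11.0 = 0.3091
The server is busy 30.91% of the time.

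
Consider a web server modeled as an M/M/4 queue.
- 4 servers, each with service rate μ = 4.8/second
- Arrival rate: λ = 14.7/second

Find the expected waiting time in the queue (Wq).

Traffic intensity: ρ = λ/(cμ) = 14.7/(4×4.8) = 0.7656
Since ρ = 0.7656 < 1, system is stable.
Offered load a = λ/μ = cρ = 14.7/4.8 = 3.0625
P₀ = [ Σₙ₌₀^3 aⁿ/n! + a^4/(4!(1-ρ)) ]⁻¹
Σ = a^0/0! + a^1/1! + a^2/2! + a^3/3! = 1.00000 + 3.06250 + 4.68945 + 4.78715 = 13.5391
a^4/(4!(1-ρ)) = 87.9639/(24 × 0.234375) = 15.6380
P₀ = 1/(13.5391 + 15.6380) = 0.03427
Lq = P₀·a^4·ρ / (4!(1-ρ)²) = 0.034273 × 87.9639 × 0.76562 / (24 × 0.054932) = 1.7508
Wq = Lq/λ = 1.7508/14.7 = 0.1191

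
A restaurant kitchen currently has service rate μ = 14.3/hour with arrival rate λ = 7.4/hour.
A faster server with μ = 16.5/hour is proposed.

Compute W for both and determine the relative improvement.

System 1: ρ₁ = 7.4/14.3 = 0.5175, W₁ = 1/(14.3-7.4) = 0.14493
System 2: ρ₂ = 7.4/16.5 = 0.4485, W₂ = 1/(16.5-7.4) = 0.10989
Improvement: (W₁-W₂)/W₁ = (0.14493-0.10989)/0.14493 = 24.18%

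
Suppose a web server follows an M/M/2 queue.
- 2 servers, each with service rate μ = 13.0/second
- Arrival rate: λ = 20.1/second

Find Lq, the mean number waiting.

Traffic intensity: ρ = λ/(cμ) = 20.1/(2×13.0) = 0.7731
Since ρ = 0.7731 < 1, system is stable.
Offered load a = λ/μ = cρ = 20.1/13.0 = 1.5462
P₀ = [ Σₙ₌₀^1 aⁿ/n! + a^2/(2!(1-ρ)) ]⁻¹
Σ = a^0/0! + a^1/1! = 1.0000 + 1.5462 = 2.5462
a^2/(2!(1-ρ)) = 2.39059/(2 × 0.226923) = 5.2674
P₀ = 1/(2.5462 + 5.2674) = 0.1280
Lq = P₀·a^2·ρ / (2!(1-ρ)²) = 0.12798 × 2.3906 × 0.77308 / (2 × 0.051494) = 2.2966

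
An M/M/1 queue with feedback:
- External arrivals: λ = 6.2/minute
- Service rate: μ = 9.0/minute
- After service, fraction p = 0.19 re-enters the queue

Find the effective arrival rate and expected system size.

Effective arrival rate: λ_eff = λ/(1-p) = 6.2/(1-0.19) = 6.2/0.81 = 7.6543
ρ = λ_eff/μ = 7.6543/9.0 = 0.85048
L = ρ/(1-ρ) = 0.85048/(1-0.85048) = 5.6881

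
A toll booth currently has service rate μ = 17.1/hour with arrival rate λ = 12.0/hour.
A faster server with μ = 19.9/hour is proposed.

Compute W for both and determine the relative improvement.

System 1: ρ₁ = 12.0/17.1 = 0.7018, W₁ = 1/(17.1-12.0) = 0.1961
System 2: ρ₂ = 12.0/19.9 = 0.6030, W₂ = 1/(19.9-12.0) = 0.1266
Improvement: (W₁-W₂)/W₁ = (0.1961-0.1266)/0.1961 = 35.44%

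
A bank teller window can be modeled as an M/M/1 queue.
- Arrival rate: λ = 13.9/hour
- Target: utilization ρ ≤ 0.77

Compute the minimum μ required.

ρ = λ/μ, so μ = λ/ρ
μ ≥ 13.9/0.77 = 18.0519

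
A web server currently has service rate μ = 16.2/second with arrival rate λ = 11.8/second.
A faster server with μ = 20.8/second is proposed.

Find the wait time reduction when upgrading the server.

System 1: ρ₁ = 11.8/16.2 = 0.7284, W₁ = 1/(16.2-11.8) = 0.22727
System 2: ρ₂ = 11.8/20.8 = 0.5673, W₂ = 1/(20.8-11.8) = 0.11111
Improvement: (W₁-W₂)/W₁ = (0.22727-0.11111)/0.22727 = 51.11%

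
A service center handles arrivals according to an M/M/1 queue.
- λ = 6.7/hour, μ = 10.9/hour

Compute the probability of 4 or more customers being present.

ρ = λ/μ = 6.7/10.9 = 0.6147
P(N ≥ n) = ρⁿ
P(N ≥ 4) = 0.6147^4
P(N ≥ 4) = 0.1428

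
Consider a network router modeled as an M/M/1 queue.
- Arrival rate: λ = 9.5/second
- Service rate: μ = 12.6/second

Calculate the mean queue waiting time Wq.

First, compute utilization: ρ = λ/μ = 9.5/12.6 = 0.7540
For M/M/1: Wq = λ/(μ(μ-λ))
Wq = 9.5/(12.6 × (12.6-9.5))
Wq = 9.5/(12.6 × 3.10)
Wq = 0.2432 seconds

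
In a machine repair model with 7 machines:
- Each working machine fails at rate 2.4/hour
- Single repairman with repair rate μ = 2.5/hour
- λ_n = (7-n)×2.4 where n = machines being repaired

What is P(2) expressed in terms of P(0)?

P(2)/P(0) = ∏_{i=0}^{2-1} λ_i/μ_{i+1}
= (7-0)×2.4/2.5 × (7-1)×2.4/2.5
= 38.7072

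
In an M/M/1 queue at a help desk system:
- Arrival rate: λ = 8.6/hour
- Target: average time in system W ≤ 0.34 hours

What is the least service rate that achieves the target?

For M/M/1: W = 1/(μ-λ)
Need W ≤ 0.34, so 1/(μ-λ) ≤ 0.34
μ - λ ≥ 1/0.34 = 2.9412
μ ≥ 8.6 + 2.9412 = 11.5412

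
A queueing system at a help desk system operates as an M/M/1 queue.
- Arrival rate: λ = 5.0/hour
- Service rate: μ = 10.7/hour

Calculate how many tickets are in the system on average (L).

ρ = λ/μ = 5.0/10.7 = 0.4673
For M/M/1: L = λ/(μ-λ)
L = 5.0/(10.7-5.0) = 5.0/5.70
L = 0.8772 tickets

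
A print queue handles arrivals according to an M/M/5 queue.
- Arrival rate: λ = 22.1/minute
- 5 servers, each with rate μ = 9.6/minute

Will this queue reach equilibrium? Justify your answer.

Stability requires ρ = λ/(cμ) < 1
ρ = 22.1/(5 × 9.6) = 22.1/48.00 = 0.4604
Since 0.4604 < 1, the system is STABLE.
The servers are busy 46.04% of the time.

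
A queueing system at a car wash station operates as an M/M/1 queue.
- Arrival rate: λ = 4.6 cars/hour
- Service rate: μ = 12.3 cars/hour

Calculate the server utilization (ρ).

Server utilization: ρ = λ/μ
ρ = 4.6/12.3 = 0.3740
The server is busy 37.40% of the time.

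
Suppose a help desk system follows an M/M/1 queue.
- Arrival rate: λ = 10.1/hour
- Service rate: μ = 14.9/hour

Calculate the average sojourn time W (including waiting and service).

First, compute utilization: ρ = λ/μ = 10.1/14.9 = 0.6779
For M/M/1: W = 1/(μ-λ)
W = 1/(14.9-10.1) = 1/4.80
W = 0.2083 hours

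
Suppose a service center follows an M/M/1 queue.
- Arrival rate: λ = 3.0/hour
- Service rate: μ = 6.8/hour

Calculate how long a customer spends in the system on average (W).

First, compute utilization: ρ = λ/μ = 3.0/6.8 = 0.4412
For M/M/1: W = 1/(μ-λ)
W = 1/(6.8-3.0) = 1/3.80
W = 0.2632 hours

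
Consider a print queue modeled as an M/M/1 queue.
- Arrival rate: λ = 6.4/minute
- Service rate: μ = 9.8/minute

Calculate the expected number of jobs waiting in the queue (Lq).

ρ = λ/μ = 6.4/9.8 = 0.6531
For M/M/1: Lq = λ²/(μ(μ-λ))
Lq = 40.96/(9.8 × 3.40)
Lq = 1.2293 jobs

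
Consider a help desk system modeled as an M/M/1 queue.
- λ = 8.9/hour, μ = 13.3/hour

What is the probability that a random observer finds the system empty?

ρ = λ/μ = 8.9/13.3 = 0.6692
P(0) = 1 - ρ = 1 - 0.6692 = 0.3308
The server is idle 33.08% of the time.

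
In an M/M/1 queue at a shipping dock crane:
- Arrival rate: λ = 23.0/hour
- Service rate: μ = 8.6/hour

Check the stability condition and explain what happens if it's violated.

Stability requires ρ = λ/(cμ) < 1
ρ = 23.0/(1 × 8.6) = 23.0/8.60 = 2.6744
Since 2.6744 ≥ 1, the system is UNSTABLE.
Queue grows without bound. Need μ > λ = 23.0.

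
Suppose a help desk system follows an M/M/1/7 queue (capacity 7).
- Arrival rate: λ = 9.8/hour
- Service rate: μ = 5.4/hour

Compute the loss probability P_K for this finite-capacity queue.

ρ = λ/μ = 9.8/5.4 = 1.8148
P₀ = (1-ρ)/(1-ρ^(K+1)) = (1-1.8148)/(1-1.8148^8) = -0.8148/-116.6604 = 0.006984
P_K = P₀×ρ^K = 0.006984 × 1.8148^7 = 0.006984 × 64.8338 = 0.4528
Blocking probability = 45.28%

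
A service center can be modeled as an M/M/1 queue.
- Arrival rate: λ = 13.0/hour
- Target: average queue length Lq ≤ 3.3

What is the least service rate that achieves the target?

For M/M/1: Lq = λ²/(μ(μ-λ))
Need Lq ≤ 3.3, i.e. μ(μ-λ) ≥ λ²/3.3
μ² - 13.0μ - 169.00/3.3 ≥ 0  →  μ² - 13.0μ - 51.21212 ≥ 0
Quadratic formula (positive root): μ = [λ + √(λ² + 4×51.21212)]/2
Discriminant: 169.00 + 4×51.21212 = 373.8485, √373.8485 = 19.3352
μ ≥ (13.0 + 19.3352)/2 = 16.1676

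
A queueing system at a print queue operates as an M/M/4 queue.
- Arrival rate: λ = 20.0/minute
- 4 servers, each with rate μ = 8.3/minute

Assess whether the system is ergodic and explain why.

Stability requires ρ = λ/(cμ) < 1
ρ = 20.0/(4 × 8.3) = 20.0/33.20 = 0.6024
Since 0.6024 < 1, the system is STABLE.
The servers are busy 60.24% of the time.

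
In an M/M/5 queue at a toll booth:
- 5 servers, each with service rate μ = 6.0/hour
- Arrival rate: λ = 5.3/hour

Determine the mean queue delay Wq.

Traffic intensity: ρ = λ/(cμ) = 5.3/(5×6.0) = 0.1767
Since ρ = 0.1767 < 1, system is stable.
Offered load a = λ/μ = cρ = 5.3/6.0 = 0.8833
P₀ = [ Σₙ₌₀^4 aⁿ/n! + a^5/(5!(1-ρ)) ]⁻¹
Σ = a^0/0! + a^1/1! + a^2/2! + a^3/3! + a^4/4! = 1.0000 + 0.8833 + 0.3901 + 0.1149 + 0.02537 = 2.4137
a^5/(5!(1-ρ)) = 0.53780/(120 × 0.82333) = 0.005443
P₀ = 1/(2.4137 + 0.005443) = 0.4134
Lq = P₀·a^5·ρ / (5!(1-ρ)²) = 0.41337 × 0.53780 × 0.17667 / (120 × 0.67788) = 0.0004828
Wq = Lq/λ = 0.00048282/5.3 = 0.00009110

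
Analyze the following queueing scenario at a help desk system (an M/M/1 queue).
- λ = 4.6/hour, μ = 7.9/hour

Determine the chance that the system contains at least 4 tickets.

ρ = λ/μ = 4.6/7.9 = 0.5823
P(N ≥ n) = ρⁿ
P(N ≥ 4) = 0.5823^4
P(N ≥ 4) = 0.1150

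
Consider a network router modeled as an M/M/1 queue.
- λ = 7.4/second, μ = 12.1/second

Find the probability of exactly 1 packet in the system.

ρ = λ/μ = 7.4/12.1 = 0.61157
P(n) = (1-ρ)ρⁿ
P(1) = (1-0.61157) × 0.61157^1
P(1) = 0.38843 × 0.61157
P(1) = 0.2376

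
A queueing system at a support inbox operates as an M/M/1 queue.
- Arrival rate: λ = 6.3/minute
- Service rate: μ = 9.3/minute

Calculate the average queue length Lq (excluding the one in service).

ρ = λ/μ = 6.3/9.3 = 0.6774
For M/M/1: Lq = λ²/(μ(μ-λ))
Lq = 39.69/(9.3 × 3.00)
Lq = 1.4226 emails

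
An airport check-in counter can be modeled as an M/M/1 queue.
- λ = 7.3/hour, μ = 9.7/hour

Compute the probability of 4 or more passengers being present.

ρ = λ/μ = 7.3/9.7 = 0.7526
P(N ≥ n) = ρⁿ
P(N ≥ 4) = 0.7526^4
P(N ≥ 4) = 0.3208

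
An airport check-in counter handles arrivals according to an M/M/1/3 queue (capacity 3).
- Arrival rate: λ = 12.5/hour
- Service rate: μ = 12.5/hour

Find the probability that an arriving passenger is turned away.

ρ = λ/μ = 12.5/12.5 = 1 exactly.
With ρ = 1 the usual (1-ρ)/(1-ρ^(K+1)) form is 0/0; instead every state 0..K is equally likely.
P₀ = 1/(K+1) = 1/4 = 0.2500
P_K = P₀×ρ^K = P₀ = 0.2500
Blocking probability = 25.00%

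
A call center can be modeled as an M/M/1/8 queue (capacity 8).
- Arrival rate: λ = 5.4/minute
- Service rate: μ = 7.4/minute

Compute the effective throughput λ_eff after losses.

ρ = λ/μ = 5.4/7.4 = 0.72973
P₀ = (1-ρ)/(1-ρ^(K+1)) = (1-0.72973)/(1-0.72973^9) = 0.27027/0.94132 = 0.2871
P_K = P₀×ρ^K = 0.2871 × 0.72973^8 = 0.2871 × 0.08041 = 0.02309
λ_eff = λ(1-P_K) = 5.4 × (1 - 0.02309) = 5.4 × 0.9769 = 5.2753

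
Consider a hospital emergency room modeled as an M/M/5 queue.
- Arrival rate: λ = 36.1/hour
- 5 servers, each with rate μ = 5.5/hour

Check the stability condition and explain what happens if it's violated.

Stability requires ρ = λ/(cμ) < 1
ρ = 36.1/(5 × 5.5) = 36.1/27.50 = 1.3127
Since 1.3127 ≥ 1, the system is UNSTABLE.
Need c > λ/μ = 36.1/5.5 = 6.56.
Minimum servers needed: c = 7.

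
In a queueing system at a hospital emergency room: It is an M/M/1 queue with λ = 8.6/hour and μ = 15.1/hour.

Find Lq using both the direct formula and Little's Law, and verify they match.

Method 1 (direct): Lq = λ²/(μ(μ-λ)) = 73.96/(15.1 × 6.50) = 0.7535

Method 2 (Little's Law):
W = 1/(μ-λ) = 1/6.50 = 0.15385
Wq = W - 1/μ = 0.15385 - 0.066225 = 0.08762
Lq = λWq = 8.6 × 0.08762 = 0.7535 ✔ (matches Method 1)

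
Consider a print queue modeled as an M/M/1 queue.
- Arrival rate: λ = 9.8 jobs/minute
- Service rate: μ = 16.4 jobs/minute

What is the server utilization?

Server utilization: ρ = λ/μ
ρ = 9.8/16.4 = 0.5976
The server is busy 59.76% of the time.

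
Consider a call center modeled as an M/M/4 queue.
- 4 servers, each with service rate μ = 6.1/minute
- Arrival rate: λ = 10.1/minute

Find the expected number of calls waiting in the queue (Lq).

Traffic intensity: ρ = λ/(cμ) = 10.1/(4×6.1) = 0.4139
Since ρ = 0.4139 < 1, system is stable.
Offered load a = λ/μ = cρ = 10.1/6.1 = 1.6557
P₀ = [ Σₙ₌₀^3 aⁿ/n! + a^4/(4!(1-ρ)) ]⁻¹
Σ = a^0/0! + a^1/1! + a^2/2! + a^3/3! = 1.00000 + 1.65574 + 1.37073 + 0.756525 = 4.7830
a^4/(4!(1-ρ)) = 7.5156/(24 × 0.5861) = 0.5343
P₀ = 1/(4.7830 + 0.5343) = 0.1881
Lq = P₀·a^4·ρ / (4!(1-ρ)²) = 0.18806 × 7.5156 × 0.41393 / (24 × 0.34347) = 0.07097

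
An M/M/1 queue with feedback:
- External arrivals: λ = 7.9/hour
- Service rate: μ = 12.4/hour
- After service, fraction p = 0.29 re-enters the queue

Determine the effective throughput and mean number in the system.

Effective arrival rate: λ_eff = λ/(1-p) = 7.9/(1-0.29) = 7.9/0.71 = 11.12676
ρ = λ_eff/μ = 11.12676/12.4 = 0.897319
L = ρ/(1-ρ) = 0.897319/(1-0.897319) = 8.7389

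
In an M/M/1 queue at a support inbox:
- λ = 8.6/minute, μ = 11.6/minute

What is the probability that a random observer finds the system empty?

ρ = λ/μ = 8.6/11.6 = 0.7414
P(0) = 1 - ρ = 1 - 0.7414 = 0.2586
The server is idle 25.86% of the time.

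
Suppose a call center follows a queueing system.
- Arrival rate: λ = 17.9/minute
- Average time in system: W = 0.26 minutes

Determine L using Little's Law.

Little's Law: L = λW
L = 17.9 × 0.26 = 4.6540 calls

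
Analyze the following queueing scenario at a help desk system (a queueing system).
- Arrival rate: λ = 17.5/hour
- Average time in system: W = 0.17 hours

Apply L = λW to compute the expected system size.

Little's Law: L = λW
L = 17.5 × 0.17 = 2.9750 tickets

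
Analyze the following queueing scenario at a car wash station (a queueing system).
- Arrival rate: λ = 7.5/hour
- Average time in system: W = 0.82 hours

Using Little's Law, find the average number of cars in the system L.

Little's Law: L = λW
L = 7.5 × 0.82 = 6.1500 cars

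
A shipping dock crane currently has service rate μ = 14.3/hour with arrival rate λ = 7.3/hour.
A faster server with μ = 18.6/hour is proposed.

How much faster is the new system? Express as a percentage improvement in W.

System 1: ρ₁ = 7.3/14.3 = 0.5105, W₁ = 1/(14.3-7.3) = 0.14286
System 2: ρ₂ = 7.3/18.6 = 0.3925, W₂ = 1/(18.6-7.3) = 0.088496
Improvement: (W₁-W₂)/W₁ = (0.14286-0.088496)/0.14286 = 38.05%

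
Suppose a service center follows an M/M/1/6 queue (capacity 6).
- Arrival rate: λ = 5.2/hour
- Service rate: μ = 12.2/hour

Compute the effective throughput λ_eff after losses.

ρ = λ/μ = 5.2/12.2 = 0.42623
P₀ = (1-ρ)/(1-ρ^(K+1)) = (1-0.42623)/(1-0.42623^7) = 0.57377/0.99744 = 0.5752
P_K = P₀×ρ^K = 0.5752 × 0.42623^6 = 0.5752 × 0.005996 = 0.003449
λ_eff = λ(1-P_K) = 5.2 × (1 - 0.003449) = 5.2 × 0.99655 = 5.1821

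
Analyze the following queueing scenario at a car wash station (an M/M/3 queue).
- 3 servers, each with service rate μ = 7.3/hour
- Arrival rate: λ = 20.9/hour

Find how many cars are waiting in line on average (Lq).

Traffic intensity: ρ = λ/(cμ) = 20.9/(3×7.3) = 0.9543
Since ρ = 0.9543 < 1, system is stable.
Offered load a = λ/μ = cρ = 20.9/7.3 = 2.8630
P₀ = [ Σₙ₌₀^2 aⁿ/n! + a^3/(3!(1-ρ)) ]⁻¹
Σ = a^0/0! + a^1/1! + a^2/2! = 1.0000 + 2.8630 + 4.0984 = 7.9614
a^3/(3!(1-ρ)) = 23.4677/(6 × 0.0456621) = 85.6571
P₀ = 1/(7.9614 + 85.6571) = 0.01068
Lq = P₀·a^3·ρ / (3!(1-ρ)²) = 0.01068165 × 23.46769 × 0.9543379 / (6 × 0.002085027) = 19.1226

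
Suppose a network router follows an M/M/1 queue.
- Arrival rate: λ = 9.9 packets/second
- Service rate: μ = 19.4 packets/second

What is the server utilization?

Server utilization: ρ = λ/μ
ρ = 9.9/19.4 = 0.5103
The server is busy 51.03% of the time.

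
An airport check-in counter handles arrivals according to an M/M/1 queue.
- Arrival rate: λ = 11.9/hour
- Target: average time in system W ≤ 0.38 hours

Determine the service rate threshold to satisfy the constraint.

For M/M/1: W = 1/(μ-λ)
Need W ≤ 0.38, so 1/(μ-λ) ≤ 0.38
μ - λ ≥ 1/0.38 = 2.6316
μ ≥ 11.9 + 2.6316 = 14.5316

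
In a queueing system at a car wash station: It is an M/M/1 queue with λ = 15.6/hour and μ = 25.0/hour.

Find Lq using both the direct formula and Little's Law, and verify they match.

Method 1 (direct): Lq = λ²/(μ(μ-λ)) = 243.36/(25.0 × 9.40) = 1.0356

Method 2 (Little's Law):
W = 1/(μ-λ) = 1/9.40 = 0.106383
Wq = W - 1/μ = 0.106383 - 0.0400000 = 0.066383
Lq = λWq = 15.6 × 0.066383 = 1.0356 ✔ (matches Method 1)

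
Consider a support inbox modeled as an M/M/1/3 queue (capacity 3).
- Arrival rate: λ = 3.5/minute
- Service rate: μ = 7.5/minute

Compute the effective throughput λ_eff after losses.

ρ = λ/μ = 3.5/7.5 = 0.466667
P₀ = (1-ρ)/(1-ρ^(K+1)) = (1-0.466667)/(1-0.466667^4) = 0.53333/0.95257 = 0.5599
P_K = P₀×ρ^K = 0.55989 × 0.466667^3 = 0.55989 × 0.10163 = 0.05690
λ_eff = λ(1-P_K) = 3.5 × (1 - 0.056901) = 3.5 × 0.943099 = 3.3008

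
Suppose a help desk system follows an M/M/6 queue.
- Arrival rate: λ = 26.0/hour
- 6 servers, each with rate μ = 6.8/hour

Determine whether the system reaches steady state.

Stability requires ρ = λ/(cμ) < 1
ρ = 26.0/(6 × 6.8) = 26.0/40.80 = 0.6373
Since 0.6373 < 1, the system is STABLE.
The servers are busy 63.73% of the time.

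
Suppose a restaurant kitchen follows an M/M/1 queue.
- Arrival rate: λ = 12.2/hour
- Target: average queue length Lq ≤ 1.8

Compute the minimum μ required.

For M/M/1: Lq = λ²/(μ(μ-λ))
Need Lq ≤ 1.8, i.e. μ(μ-λ) ≥ λ²/1.8
μ² - 12.2μ - 148.84/1.8 ≥ 0  →  μ² - 12.2μ - 82.6889 ≥ 0
Quadratic formula (positive root): μ = [λ + √(λ² + 4×82.6889)]/2
Discriminant: 148.84 + 4×82.6889 = 479.5956, √479.5956 = 21.8997
μ ≥ (12.2 + 21.8997)/2 = 17.0498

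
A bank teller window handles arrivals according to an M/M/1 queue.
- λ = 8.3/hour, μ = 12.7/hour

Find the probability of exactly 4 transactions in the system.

ρ = λ/μ = 8.3/12.7 = 0.6535
P(n) = (1-ρ)ρⁿ
P(4) = (1-0.6535) × 0.6535^4
P(4) = 0.3465 × 0.1824
P(4) = 0.06320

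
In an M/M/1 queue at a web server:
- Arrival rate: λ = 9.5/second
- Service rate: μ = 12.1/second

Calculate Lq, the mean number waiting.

ρ = λ/μ = 9.5/12.1 = 0.7851
For M/M/1: Lq = λ²/(μ(μ-λ))
Lq = 90.25/(12.1 × 2.60)
Lq = 2.8687 requests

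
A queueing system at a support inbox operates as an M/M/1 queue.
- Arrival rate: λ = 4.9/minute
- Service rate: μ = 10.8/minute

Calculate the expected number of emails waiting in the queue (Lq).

ρ = λ/μ = 4.9/10.8 = 0.4537
For M/M/1: Lq = λ²/(μ(μ-λ))
Lq = 24.01/(10.8 × 5.90)
Lq = 0.3768 emails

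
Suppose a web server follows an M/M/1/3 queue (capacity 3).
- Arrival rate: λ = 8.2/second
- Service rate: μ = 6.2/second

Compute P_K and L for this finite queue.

ρ = λ/μ = 8.2/6.2 = 1.3226
P₀ = (1-ρ)/(1-ρ^(K+1)) = (1-1.3226)/(1-1.3226^4) = -0.3226/-2.0599 = 0.1566
P_K = P₀×ρ^K = 0.1566 × 1.3226^3 = 0.1566 × 2.3136 = 0.3623
Blocking probability P_3 = 0.3623 (36.23%)
L = ρ[1 - (K+1)ρ^K + Kρ^(K+1)] / [(1-ρ)(1-ρ^(K+1))]
L = 1.3226 × (1 - 4×2.31359 + 3×3.05995) / ((1 - 1.3226) × (1 - 3.05995)) = 1.8420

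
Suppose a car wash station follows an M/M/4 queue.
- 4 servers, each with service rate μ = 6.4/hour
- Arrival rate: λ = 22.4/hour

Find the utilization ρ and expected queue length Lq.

Traffic intensity: ρ = λ/(cμ) = 22.4/(4×6.4) = 0.8750
Since ρ = 0.8750 < 1, system is stable.
Offered load a = λ/μ = cρ = 22.4/6.4 = 3.5000
P₀ = [ Σₙ₌₀^3 aⁿ/n! + a^4/(4!(1-ρ)) ]⁻¹
Σ = a^0/0! + a^1/1! + a^2/2! + a^3/3! = 1.0000 + 3.5000 + 6.1250 + 7.1458 = 17.7708
a^4/(4!(1-ρ)) = 150.0625/(24 × 0.1250) = 50.0208
P₀ = 1/(17.7708 + 50.0208) = 0.01475
Lq = P₀·a^4·ρ / (4!(1-ρ)²) = 0.014751 × 150.0625 × 0.87500 / (24 × 0.015625) = 5.1650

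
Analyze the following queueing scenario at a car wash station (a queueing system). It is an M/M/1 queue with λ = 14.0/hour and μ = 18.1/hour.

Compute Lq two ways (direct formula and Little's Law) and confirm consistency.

Method 1 (direct): Lq = λ²/(μ(μ-λ)) = 196.00/(18.1 × 4.10) = 2.6412

Method 2 (Little's Law):
W = 1/(μ-λ) = 1/4.10 = 0.2439024
Wq = W - 1/μ = 0.2439024 - 0.05524862 = 0.188654
Lq = λWq = 14.0 × 0.188654 = 2.6412 ✔ (matches Method 1)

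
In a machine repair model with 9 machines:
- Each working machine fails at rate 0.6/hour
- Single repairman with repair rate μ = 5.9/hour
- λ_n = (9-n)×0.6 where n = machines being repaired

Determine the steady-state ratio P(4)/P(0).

P(4)/P(0) = ∏_{i=0}^{4-1} λ_i/μ_{i+1}
= (9-0)×0.6/5.9 × (9-1)×0.6/5.9 × (9-2)×0.6/5.9 × (9-3)×0.6/5.9
= 0.3234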